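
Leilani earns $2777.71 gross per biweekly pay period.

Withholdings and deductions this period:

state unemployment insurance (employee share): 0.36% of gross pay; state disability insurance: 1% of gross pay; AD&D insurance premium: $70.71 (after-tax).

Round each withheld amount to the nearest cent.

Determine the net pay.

$2669.22

State disability insurance: $2777.71 × 0.01 = $27.78
State unemployment insurance (employee share): $2777.71 × 0.0036 = $10.00
AD&D insurance premium: $70.71
Total deductions = $27.78 + $10.00 + $70.71 = $108.49
Net pay = $2777.71 − $108.49 = $2669.22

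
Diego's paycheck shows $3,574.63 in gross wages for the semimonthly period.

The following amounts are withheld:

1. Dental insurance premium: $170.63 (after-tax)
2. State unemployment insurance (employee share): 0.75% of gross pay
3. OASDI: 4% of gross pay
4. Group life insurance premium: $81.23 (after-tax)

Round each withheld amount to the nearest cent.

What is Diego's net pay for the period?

$3,152.97

State unemployment insurance (employee share): $3,574.63 × 0.0075 = $26.81
OASDI: $3,574.63 × 0.04 = $142.99
Group life insurance premium: $81.23
Dental insurance premium: $170.63
Total deductions = $26.81 + $142.99 + $81.23 + $170.63 = $421.66
Net pay = $3,574.63 − $421.66 = $3,152.97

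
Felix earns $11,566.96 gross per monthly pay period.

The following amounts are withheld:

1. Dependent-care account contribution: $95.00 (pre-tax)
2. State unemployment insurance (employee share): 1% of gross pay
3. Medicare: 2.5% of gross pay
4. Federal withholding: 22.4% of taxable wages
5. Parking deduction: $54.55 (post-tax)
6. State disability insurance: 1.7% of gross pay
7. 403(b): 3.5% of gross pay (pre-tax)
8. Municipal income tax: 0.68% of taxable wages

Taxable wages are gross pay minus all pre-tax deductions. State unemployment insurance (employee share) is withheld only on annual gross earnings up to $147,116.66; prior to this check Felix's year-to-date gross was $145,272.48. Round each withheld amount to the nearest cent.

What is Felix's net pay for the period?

$7,954.03

403(b): $11,566.96 × 0.035 = $404.84
Dependent-care account contribution: $95.00
Pre-tax total = $404.84 + $95.00 = $499.84
Taxable wages = $11,566.96 − $499.84 = $11,067.12
Municipal income tax: $11,067.12 × 0.0068 = $75.26
Federal withholding: $11,067.12 × 0.224 = $2,479.03
State disability insurance: $11,566.96 × 0.017 = $196.64
State unemployment insurance (employee share): only $147,116.66 − $145,272.48 = $1,844.18 of this check is subject → $1,844.18 × 0.01 = $18.44
Medicare: $11,566.96 × 0.025 = $289.17
Parking deduction: $54.55
Total deductions = $404.84 + $95.00 + $75.26 + $2,479.03 + $196.64 + $18.44 + $289.17 + $54.55 = $3,612.93
Net pay = $11,566.96 − $3,612.93 = $7,954.03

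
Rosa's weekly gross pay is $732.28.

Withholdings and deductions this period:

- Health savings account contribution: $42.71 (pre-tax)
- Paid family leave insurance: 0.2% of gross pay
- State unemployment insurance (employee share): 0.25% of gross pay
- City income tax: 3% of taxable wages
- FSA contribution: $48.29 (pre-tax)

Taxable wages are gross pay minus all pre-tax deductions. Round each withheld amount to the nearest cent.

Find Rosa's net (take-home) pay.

FSA contribution: $48.29
Health savings account contribution: $42.71
Pre-tax total = $48.29 + $42.71 = $91.00
Taxable wages = $732.28 − $91.00 = $641.28
City income tax: $641.28 × 0.03 = $19.24
Paid family leave insurance: $732.28 × 0.002 = $1.46
State unemployment insurance (employee share): $732.28 × 0.0025 = $1.83
Total deductions = $48.29 + $42.71 + $19.24 + $1.46 + $1.83 = $113.53
Net pay = $732.28 − $113.53 = $618.75

$618.75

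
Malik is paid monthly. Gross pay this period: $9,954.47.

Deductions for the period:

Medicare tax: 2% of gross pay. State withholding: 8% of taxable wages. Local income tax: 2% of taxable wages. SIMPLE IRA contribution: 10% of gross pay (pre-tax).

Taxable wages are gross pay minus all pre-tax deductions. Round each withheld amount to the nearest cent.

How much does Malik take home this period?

SIMPLE IRA contribution: $9,954.47 × 0.1 = $995.45
Taxable wages = $9,954.47 − $995.45 = $8,959.02
State withholding: $8,959.02 × 0.08 = $716.72
Local income tax: $8,959.02 × 0.02 = $179.18
Medicare tax: $9,954.47 × 0.02 = $199.09
Total deductions = $995.45 + $716.72 + $179.18 + $199.09 = $2,090.44
Net pay = $9,954.47 − $2,090.44 = $7,864.03

$7,864.03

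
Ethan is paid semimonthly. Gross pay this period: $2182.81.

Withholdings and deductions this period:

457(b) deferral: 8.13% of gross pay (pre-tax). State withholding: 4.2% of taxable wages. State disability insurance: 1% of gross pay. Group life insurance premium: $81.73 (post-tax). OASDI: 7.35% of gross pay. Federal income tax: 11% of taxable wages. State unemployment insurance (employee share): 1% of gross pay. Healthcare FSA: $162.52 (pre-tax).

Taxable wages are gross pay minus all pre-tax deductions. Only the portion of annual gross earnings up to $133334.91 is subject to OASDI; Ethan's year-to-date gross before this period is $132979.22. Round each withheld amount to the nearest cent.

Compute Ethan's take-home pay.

$1411.19

Healthcare FSA: $162.52
457(b) deferral: $2182.81 × 0.0813 = $177.46
Pre-tax total = $162.52 + $177.46 = $339.98
Taxable wages = $2182.81 − $339.98 = $1842.83
Federal income tax: $1842.83 × 0.11 = $202.71
State withholding: $1842.83 × 0.042 = $77.40
State disability insurance: $2182.81 × 0.01 = $21.83
OASDI: only $133334.91 − $132979.22 = $355.69 of this check is subject → $355.69 × 0.0735 = $26.14
State unemployment insurance (employee share): $2182.81 × 0.01 = $21.83
Group life insurance premium: $81.73
Total deductions = $162.52 + $177.46 + $202.71 + $77.40 + $21.83 + $26.14 + $21.83 + $81.73 = $771.62
Net pay = $2182.81 − $771.62 = $1411.19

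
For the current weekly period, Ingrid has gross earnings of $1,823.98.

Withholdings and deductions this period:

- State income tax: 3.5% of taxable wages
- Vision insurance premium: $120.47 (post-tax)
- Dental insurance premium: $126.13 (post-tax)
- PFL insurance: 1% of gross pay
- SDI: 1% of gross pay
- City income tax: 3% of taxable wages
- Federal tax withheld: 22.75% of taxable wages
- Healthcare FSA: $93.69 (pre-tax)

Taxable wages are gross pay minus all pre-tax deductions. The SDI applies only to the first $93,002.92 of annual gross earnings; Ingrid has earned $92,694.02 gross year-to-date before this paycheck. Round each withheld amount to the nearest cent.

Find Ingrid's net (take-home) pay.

$956.25

Healthcare FSA: $93.69
Taxable wages = $1,823.98 − $93.69 = $1,730.29
City income tax: $1,730.29 × 0.03 = $51.91
Federal tax withheld: $1,730.29 × 0.2275 = $393.64
State income tax: $1,730.29 × 0.035 = $60.56
SDI: only $93,002.92 − $92,694.02 = $308.90 of this check is subject → $308.90 × 0.01 = $3.09
PFL insurance: $1,823.98 × 0.01 = $18.24
Dental insurance premium: $126.13
Vision insurance premium: $120.47
Total deductions = $93.69 + $51.91 + $393.64 + $60.56 + $3.09 + $18.24 + $126.13 + $120.47 = $867.73
Net pay = $1,823.98 − $867.73 = $956.25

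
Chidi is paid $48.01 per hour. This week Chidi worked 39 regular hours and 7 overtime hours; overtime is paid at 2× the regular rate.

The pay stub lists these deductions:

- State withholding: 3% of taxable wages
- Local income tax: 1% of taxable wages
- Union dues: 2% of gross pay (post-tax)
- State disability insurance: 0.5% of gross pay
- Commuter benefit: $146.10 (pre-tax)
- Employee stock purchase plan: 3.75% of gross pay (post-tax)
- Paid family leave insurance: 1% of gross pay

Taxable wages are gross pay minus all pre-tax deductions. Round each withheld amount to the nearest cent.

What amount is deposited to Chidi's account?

Regular pay: 39 × $48.01 = $1,872.39
Overtime pay: 7 × $48.01 × 2 = $672.14
Gross pay = $1,872.39 + $672.14 = $2,544.53
Commuter benefit: $146.10
Taxable wages = $2,544.53 − $146.10 = $2,398.43
State withholding: $2,398.43 × 0.03 = $71.95
Local income tax: $2,398.43 × 0.01 = $23.98
Paid family leave insurance: $2,544.53 × 0.01 = $25.45
State disability insurance: $2,544.53 × 0.005 = $12.72
Union dues: $2,544.53 × 0.02 = $50.89
Employee stock purchase plan: $2,544.53 × 0.0375 = $95.42
Total deductions = $146.10 + $71.95 + $23.98 + $25.45 + $12.72 + $50.89 + $95.42 = $426.51
Net pay = $2,544.53 − $426.51 = $2,118.02

$2,118.02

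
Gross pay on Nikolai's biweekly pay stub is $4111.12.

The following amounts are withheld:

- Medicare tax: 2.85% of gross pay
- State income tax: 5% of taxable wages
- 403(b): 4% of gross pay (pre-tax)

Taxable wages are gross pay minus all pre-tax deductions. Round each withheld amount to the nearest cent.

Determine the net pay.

403(b): $4111.12 × 0.04 = $164.44
Taxable wages = $4111.12 − $164.44 = $3946.68
State income tax: $3946.68 × 0.05 = $197.33
Medicare tax: $4111.12 × 0.0285 = $117.17
Total deductions = $164.44 + $197.33 + $117.17 = $478.94
Net pay = $4111.12 − $478.94 = $3632.18

$3632.18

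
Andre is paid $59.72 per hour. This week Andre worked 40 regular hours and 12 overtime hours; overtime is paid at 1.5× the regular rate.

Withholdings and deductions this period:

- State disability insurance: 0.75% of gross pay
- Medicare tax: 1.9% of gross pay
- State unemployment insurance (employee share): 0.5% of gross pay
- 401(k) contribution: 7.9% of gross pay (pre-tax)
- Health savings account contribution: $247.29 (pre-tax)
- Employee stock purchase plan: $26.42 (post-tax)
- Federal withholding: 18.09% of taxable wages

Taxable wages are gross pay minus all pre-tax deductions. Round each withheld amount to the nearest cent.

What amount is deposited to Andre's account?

$2274.94

Regular pay: 40 × $59.72 = $2388.80
Overtime pay: 12 × $59.72 × 1.5 = $1074.96
Gross pay = $2388.80 + $1074.96 = $3463.76
401(k) contribution: $3463.76 × 0.079 = $273.64
Health savings account contribution: $247.29
Pre-tax total = $273.64 + $247.29 = $520.93
Taxable wages = $3463.76 − $520.93 = $2942.83
Federal withholding: $2942.83 × 0.1809 = $532.36
State unemployment insurance (employee share): $3463.76 × 0.005 = $17.32
State disability insurance: $3463.76 × 0.0075 = $25.98
Medicare tax: $3463.76 × 0.019 = $65.81
Employee stock purchase plan: $26.42
Total deductions = $273.64 + $247.29 + $532.36 + $17.32 + $25.98 + $65.81 + $26.42 = $1188.82
Net pay = $3463.76 − $1188.82 = $2274.94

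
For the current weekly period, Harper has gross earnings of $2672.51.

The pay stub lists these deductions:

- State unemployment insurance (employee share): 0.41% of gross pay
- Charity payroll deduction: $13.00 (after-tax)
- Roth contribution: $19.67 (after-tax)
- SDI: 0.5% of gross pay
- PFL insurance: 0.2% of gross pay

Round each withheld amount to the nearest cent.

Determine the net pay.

$2610.17

SDI: $2672.51 × 0.005 = $13.36
State unemployment insurance (employee share): $2672.51 × 0.0041 = $10.96
PFL insurance: $2672.51 × 0.002 = $5.35
Roth contribution: $19.67
Charity payroll deduction: $13.00
Total deductions = $13.36 + $10.96 + $5.35 + $19.67 + $13.00 = $62.34
Net pay = $2672.51 − $62.34 = $2610.17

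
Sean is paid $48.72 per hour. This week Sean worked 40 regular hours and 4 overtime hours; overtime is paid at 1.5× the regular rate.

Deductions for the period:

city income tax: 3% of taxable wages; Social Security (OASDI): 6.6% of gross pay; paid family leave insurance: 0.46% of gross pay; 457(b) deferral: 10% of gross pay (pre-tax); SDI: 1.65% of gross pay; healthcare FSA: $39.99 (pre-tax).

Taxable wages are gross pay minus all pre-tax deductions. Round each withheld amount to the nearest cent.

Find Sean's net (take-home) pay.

$1,722.51

Regular pay: 40 × $48.72 = $1,948.80
Overtime pay: 4 × $48.72 × 1.5 = $292.32
Gross pay = $1,948.80 + $292.32 = $2,241.12
457(b) deferral: $2,241.12 × 0.1 = $224.11
Healthcare FSA: $39.99
Pre-tax total = $224.11 + $39.99 = $264.10
Taxable wages = $2,241.12 − $264.10 = $1,977.02
City income tax: $1,977.02 × 0.03 = $59.31
SDI: $2,241.12 × 0.0165 = $36.98
Paid family leave insurance: $2,241.12 × 0.0046 = $10.31
Social Security (OASDI): $2,241.12 × 0.066 = $147.91
Total deductions = $224.11 + $39.99 + $59.31 + $36.98 + $10.31 + $147.91 = $518.61
Net pay = $2,241.12 − $518.61 = $1,722.51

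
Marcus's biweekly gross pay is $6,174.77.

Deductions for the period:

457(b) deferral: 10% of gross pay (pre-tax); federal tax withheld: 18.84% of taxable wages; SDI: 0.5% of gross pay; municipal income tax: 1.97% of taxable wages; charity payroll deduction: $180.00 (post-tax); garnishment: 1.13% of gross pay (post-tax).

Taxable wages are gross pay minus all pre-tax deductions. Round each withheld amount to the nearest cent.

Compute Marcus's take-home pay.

$4,120.18

457(b) deferral: $6,174.77 × 0.1 = $617.48
Taxable wages = $6,174.77 − $617.48 = $5,557.29
Federal tax withheld: $5,557.29 × 0.1884 = $1,046.99
Municipal income tax: $5,557.29 × 0.0197 = $109.48
SDI: $6,174.77 × 0.005 = $30.87
Garnishment: $6,174.77 × 0.0113 = $69.77
Charity payroll deduction: $180.00
Total deductions = $617.48 + $1,046.99 + $109.48 + $30.87 + $69.77 + $180.00 = $2,054.59
Net pay = $6,174.77 − $2,054.59 = $4,120.18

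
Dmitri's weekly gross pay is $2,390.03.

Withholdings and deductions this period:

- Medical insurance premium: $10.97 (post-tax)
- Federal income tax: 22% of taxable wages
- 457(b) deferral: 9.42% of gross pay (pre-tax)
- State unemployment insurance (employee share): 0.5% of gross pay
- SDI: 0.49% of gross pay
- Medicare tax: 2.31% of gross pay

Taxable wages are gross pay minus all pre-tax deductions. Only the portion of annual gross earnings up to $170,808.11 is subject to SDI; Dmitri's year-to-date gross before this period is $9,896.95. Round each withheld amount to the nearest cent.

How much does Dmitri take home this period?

$1,598.77

457(b) deferral: $2,390.03 × 0.0942 = $225.14
Taxable wages = $2,390.03 − $225.14 = $2,164.89
Federal income tax: $2,164.89 × 0.22 = $476.28
State unemployment insurance (employee share): $2,390.03 × 0.005 = $11.95
Medicare tax: $2,390.03 × 0.0231 = $55.21
SDI: cap not yet reached, full $2,390.03 is subject → $2,390.03 × 0.0049 = $11.71
Medical insurance premium: $10.97
Total deductions = $225.14 + $476.28 + $11.95 + $55.21 + $11.71 + $10.97 = $791.26
Net pay = $2,390.03 − $791.26 = $1,598.77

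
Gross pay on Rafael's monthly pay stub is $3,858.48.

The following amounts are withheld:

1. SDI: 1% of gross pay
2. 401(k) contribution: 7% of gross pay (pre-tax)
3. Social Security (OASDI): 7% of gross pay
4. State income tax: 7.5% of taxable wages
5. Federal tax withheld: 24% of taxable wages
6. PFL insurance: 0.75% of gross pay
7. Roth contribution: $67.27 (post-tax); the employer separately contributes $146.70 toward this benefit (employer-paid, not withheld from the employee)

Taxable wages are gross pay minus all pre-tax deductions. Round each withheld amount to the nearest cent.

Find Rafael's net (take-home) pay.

$2,053.17

401(k) contribution: $3,858.48 × 0.07 = $270.09
Taxable wages = $3,858.48 − $270.09 = $3,588.39
Federal tax withheld: $3,588.39 × 0.24 = $861.21
State income tax: $3,588.39 × 0.075 = $269.13
SDI: $3,858.48 × 0.01 = $38.58
Social Security (OASDI): $3,858.48 × 0.07 = $270.09
PFL insurance: $3,858.48 × 0.0075 = $28.94
Roth contribution: $67.27
(Employer's $146.70 toward Roth contribution is not withheld from the employee.)
Total deductions = $270.09 + $861.21 + $269.13 + $38.58 + $270.09 + $28.94 + $67.27 = $1,805.31
Net pay = $3,858.48 − $1,805.31 = $2,053.17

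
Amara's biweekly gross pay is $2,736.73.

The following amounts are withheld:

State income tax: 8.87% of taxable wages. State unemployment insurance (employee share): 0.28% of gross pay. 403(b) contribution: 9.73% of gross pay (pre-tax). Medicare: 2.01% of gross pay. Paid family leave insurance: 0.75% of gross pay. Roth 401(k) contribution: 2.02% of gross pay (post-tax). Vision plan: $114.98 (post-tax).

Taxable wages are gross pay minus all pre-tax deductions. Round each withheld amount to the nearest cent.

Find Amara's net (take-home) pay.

403(b) contribution: $2,736.73 × 0.0973 = $266.28
Taxable wages = $2,736.73 − $266.28 = $2,470.45
State income tax: $2,470.45 × 0.0887 = $219.13
Medicare: $2,736.73 × 0.0201 = $55.01
Paid family leave insurance: $2,736.73 × 0.0075 = $20.53
State unemployment insurance (employee share): $2,736.73 × 0.0028 = $7.66
Roth 401(k) contribution: $2,736.73 × 0.0202 = $55.28
Vision plan: $114.98
Total deductions = $266.28 + $219.13 + $55.01 + $20.53 + $7.66 + $55.28 + $114.98 = $738.87
Net pay = $2,736.73 − $738.87 = $1,997.86

$1,997.86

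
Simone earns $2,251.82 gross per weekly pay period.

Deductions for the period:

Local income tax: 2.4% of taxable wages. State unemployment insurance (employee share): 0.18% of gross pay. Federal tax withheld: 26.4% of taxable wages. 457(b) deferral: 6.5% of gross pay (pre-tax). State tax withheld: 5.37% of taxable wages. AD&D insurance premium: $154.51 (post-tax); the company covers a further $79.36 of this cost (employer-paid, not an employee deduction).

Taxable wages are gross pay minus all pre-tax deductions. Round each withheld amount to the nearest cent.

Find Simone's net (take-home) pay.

$1,227.46

457(b) deferral: $2,251.82 × 0.065 = $146.37
Taxable wages = $2,251.82 − $146.37 = $2,105.45
Local income tax: $2,105.45 × 0.024 = $50.53
State tax withheld: $2,105.45 × 0.0537 = $113.06
Federal tax withheld: $2,105.45 × 0.264 = $555.84
State unemployment insurance (employee share): $2,251.82 × 0.0018 = $4.05
AD&D insurance premium: $154.51
(Employer's $79.36 toward AD&D insurance premium is not withheld from the employee.)
Total deductions = $146.37 + $50.53 + $113.06 + $555.84 + $4.05 + $154.51 = $1,024.36
Net pay = $2,251.82 − $1,024.36 = $1,227.46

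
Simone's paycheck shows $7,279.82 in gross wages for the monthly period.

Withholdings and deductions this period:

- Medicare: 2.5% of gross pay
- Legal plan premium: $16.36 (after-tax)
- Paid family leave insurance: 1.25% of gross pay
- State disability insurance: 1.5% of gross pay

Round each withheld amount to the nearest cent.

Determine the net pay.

$6,881.26

State disability insurance: $7,279.82 × 0.015 = $109.20
Paid family leave insurance: $7,279.82 × 0.0125 = $91.00
Medicare: $7,279.82 × 0.025 = $182.00
Legal plan premium: $16.36
Total deductions = $109.20 + $91.00 + $182.00 + $16.36 = $398.56
Net pay = $7,279.82 − $398.56 = $6,881.26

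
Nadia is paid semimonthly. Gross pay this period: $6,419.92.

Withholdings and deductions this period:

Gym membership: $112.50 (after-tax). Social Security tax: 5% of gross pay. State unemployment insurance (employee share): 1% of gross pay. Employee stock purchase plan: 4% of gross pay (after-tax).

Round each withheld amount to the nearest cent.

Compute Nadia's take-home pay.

Social Security tax: $6,419.92 × 0.05 = $321.00
State unemployment insurance (employee share): $6,419.92 × 0.01 = $64.20
Employee stock purchase plan: $6,419.92 × 0.04 = $256.80
Gym membership: $112.50
Total deductions = $321.00 + $64.20 + $256.80 + $112.50 = $754.50
Net pay = $6,419.92 − $754.50 = $5,665.42

$5,665.42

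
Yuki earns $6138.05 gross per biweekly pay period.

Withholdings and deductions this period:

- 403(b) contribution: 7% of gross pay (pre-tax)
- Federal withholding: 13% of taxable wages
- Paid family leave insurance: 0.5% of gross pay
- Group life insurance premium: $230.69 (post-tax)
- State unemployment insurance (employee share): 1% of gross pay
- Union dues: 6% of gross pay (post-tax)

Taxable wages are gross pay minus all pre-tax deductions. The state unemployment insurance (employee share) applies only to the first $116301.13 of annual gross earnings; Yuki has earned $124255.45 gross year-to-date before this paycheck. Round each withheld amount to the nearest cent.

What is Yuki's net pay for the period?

403(b) contribution: $6138.05 × 0.07 = $429.66
Taxable wages = $6138.05 − $429.66 = $5708.39
Federal withholding: $5708.39 × 0.13 = $742.09
State unemployment insurance (employee share): annual cap $116301.13 already reached (YTD $124255.45), so $0.00
Paid family leave insurance: $6138.05 × 0.005 = $30.69
Union dues: $6138.05 × 0.06 = $368.28
Group life insurance premium: $230.69
Total deductions = $429.66 + $742.09 + $0.00 + $30.69 + $368.28 + $230.69 = $1801.41
Net pay = $6138.05 − $1801.41 = $4336.64

$4336.64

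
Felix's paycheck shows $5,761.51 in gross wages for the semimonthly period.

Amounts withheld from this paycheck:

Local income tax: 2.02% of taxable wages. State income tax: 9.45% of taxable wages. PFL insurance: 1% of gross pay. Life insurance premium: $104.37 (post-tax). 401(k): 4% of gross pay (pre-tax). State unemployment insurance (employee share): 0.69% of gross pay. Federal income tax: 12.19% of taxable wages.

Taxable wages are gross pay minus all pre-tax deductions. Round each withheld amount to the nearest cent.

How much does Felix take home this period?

401(k): $5,761.51 × 0.04 = $230.46
Taxable wages = $5,761.51 − $230.46 = $5,531.05
State income tax: $5,531.05 × 0.0945 = $522.68
Local income tax: $5,531.05 × 0.0202 = $111.73
Federal income tax: $5,531.05 × 0.1219 = $674.23
State unemployment insurance (employee share): $5,761.51 × 0.0069 = $39.75
PFL insurance: $5,761.51 × 0.01 = $57.62
Life insurance premium: $104.37
Total deductions = $230.46 + $522.68 + $111.73 + $674.23 + $39.75 + $57.62 + $104.37 = $1,740.84
Net pay = $5,761.51 − $1,740.84 = $4,020.67

$4,020.67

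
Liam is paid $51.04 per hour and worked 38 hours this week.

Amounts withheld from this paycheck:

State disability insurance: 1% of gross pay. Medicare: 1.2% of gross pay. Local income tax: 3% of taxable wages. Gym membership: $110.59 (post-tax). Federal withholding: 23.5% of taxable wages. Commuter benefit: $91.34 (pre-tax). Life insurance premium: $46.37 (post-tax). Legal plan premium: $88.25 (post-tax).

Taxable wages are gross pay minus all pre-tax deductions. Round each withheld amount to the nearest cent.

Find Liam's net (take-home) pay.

$1,070.53

Gross pay: 38 × $51.04 = $1,939.52
Commuter benefit: $91.34
Taxable wages = $1,939.52 − $91.34 = $1,848.18
Federal withholding: $1,848.18 × 0.235 = $434.32
Local income tax: $1,848.18 × 0.03 = $55.45
State disability insurance: $1,939.52 × 0.01 = $19.40
Medicare: $1,939.52 × 0.012 = $23.27
Gym membership: $110.59
Life insurance premium: $46.37
Legal plan premium: $88.25
Total deductions = $91.34 + $434.32 + $55.45 + $19.40 + $23.27 + $110.59 + $46.37 + $88.25 = $868.99
Net pay = $1,939.52 − $868.99 = $1,070.53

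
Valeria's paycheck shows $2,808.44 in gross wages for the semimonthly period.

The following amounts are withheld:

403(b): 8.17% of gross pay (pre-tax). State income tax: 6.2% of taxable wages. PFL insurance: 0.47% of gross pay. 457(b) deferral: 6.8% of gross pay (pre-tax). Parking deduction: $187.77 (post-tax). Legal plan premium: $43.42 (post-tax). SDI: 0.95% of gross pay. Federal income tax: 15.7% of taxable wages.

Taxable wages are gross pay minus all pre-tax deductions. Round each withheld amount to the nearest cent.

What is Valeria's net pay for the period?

$1,593.97

403(b): $2,808.44 × 0.0817 = $229.45
457(b) deferral: $2,808.44 × 0.068 = $190.97
Pre-tax total = $229.45 + $190.97 = $420.42
Taxable wages = $2,808.44 − $420.42 = $2,388.02
Federal income tax: $2,388.02 × 0.157 = $374.92
State income tax: $2,388.02 × 0.062 = $148.06
SDI: $2,808.44 × 0.0095 = $26.68
PFL insurance: $2,808.44 × 0.0047 = $13.20
Parking deduction: $187.77
Legal plan premium: $43.42
Total deductions = $229.45 + $190.97 + $374.92 + $148.06 + $26.68 + $13.20 + $187.77 + $43.42 = $1,214.47
Net pay = $2,808.44 − $1,214.47 = $1,593.97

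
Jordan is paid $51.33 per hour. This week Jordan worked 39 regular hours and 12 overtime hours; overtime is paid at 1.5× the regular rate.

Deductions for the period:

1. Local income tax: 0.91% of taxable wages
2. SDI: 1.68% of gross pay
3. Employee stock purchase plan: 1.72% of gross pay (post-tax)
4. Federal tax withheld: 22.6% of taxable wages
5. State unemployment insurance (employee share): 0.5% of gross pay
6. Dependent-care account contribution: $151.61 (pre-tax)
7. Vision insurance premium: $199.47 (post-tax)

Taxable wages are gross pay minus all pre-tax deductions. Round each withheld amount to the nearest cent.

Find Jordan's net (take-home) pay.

Regular pay: 39 × $51.33 = $2,001.87
Overtime pay: 12 × $51.33 × 1.5 = $923.94
Gross pay = $2,001.87 + $923.94 = $2,925.81
Dependent-care account contribution: $151.61
Taxable wages = $2,925.81 − $151.61 = $2,774.20
Federal tax withheld: $2,774.20 × 0.226 = $626.97
Local income tax: $2,774.20 × 0.0091 = $25.25
SDI: $2,925.81 × 0.0168 = $49.15
State unemployment insurance (employee share): $2,925.81 × 0.005 = $14.63
Vision insurance premium: $199.47
Employee stock purchase plan: $2,925.81 × 0.0172 = $50.32
Total deductions = $151.61 + $626.97 + $25.25 + $49.15 + $14.63 + $199.47 + $50.32 = $1,117.40
Net pay = $2,925.81 − $1,117.40 = $1,808.41

$1,808.41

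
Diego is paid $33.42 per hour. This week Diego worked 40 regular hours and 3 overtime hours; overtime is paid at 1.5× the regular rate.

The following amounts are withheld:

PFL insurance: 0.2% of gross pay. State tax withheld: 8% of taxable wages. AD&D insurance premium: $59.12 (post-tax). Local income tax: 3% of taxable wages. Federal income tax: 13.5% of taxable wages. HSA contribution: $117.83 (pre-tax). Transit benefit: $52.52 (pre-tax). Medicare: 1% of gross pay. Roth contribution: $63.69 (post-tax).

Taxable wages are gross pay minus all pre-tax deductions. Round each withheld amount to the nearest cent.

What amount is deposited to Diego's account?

$853.56

Regular pay: 40 × $33.42 = $1,336.80
Overtime pay: 3 × $33.42 × 1.5 = $150.39
Gross pay = $1,336.80 + $150.39 = $1,487.19
Transit benefit: $52.52
HSA contribution: $117.83
Pre-tax total = $52.52 + $117.83 = $170.35
Taxable wages = $1,487.19 − $170.35 = $1,316.84
State tax withheld: $1,316.84 × 0.08 = $105.35
Local income tax: $1,316.84 × 0.03 = $39.51
Federal income tax: $1,316.84 × 0.135 = $177.77
Medicare: $1,487.19 × 0.01 = $14.87
PFL insurance: $1,487.19 × 0.002 = $2.97
Roth contribution: $63.69
AD&D insurance premium: $59.12
Total deductions = $52.52 + $117.83 + $105.35 + $39.51 + $177.77 + $14.87 + $2.97 + $63.69 + $59.12 = $633.63
Net pay = $1,487.19 − $633.63 = $853.56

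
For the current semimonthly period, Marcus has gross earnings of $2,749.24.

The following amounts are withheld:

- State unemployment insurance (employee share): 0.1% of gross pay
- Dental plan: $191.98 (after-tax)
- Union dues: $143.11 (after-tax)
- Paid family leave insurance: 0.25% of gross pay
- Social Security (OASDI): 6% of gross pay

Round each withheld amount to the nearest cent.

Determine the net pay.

State unemployment insurance (employee share): $2,749.24 × 0.001 = $2.75
Paid family leave insurance: $2,749.24 × 0.0025 = $6.87
Social Security (OASDI): $2,749.24 × 0.06 = $164.95
Union dues: $143.11
Dental plan: $191.98
Total deductions = $2.75 + $6.87 + $164.95 + $143.11 + $191.98 = $509.66
Net pay = $2,749.24 − $509.66 = $2,239.58

$2,239.58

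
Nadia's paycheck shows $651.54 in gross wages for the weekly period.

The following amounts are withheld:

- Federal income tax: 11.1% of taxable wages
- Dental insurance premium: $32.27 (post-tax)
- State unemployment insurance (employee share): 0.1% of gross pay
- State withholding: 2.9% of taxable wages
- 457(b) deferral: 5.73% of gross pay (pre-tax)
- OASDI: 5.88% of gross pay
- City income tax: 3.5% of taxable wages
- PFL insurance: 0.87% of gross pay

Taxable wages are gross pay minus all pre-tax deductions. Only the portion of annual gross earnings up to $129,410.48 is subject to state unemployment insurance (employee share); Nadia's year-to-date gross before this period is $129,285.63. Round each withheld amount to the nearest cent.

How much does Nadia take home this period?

$430.35

457(b) deferral: $651.54 × 0.0573 = $37.33
Taxable wages = $651.54 − $37.33 = $614.21
Federal income tax: $614.21 × 0.111 = $68.18
City income tax: $614.21 × 0.035 = $21.50
State withholding: $614.21 × 0.029 = $17.81
PFL insurance: $651.54 × 0.0087 = $5.67
State unemployment insurance (employee share): only $129,410.48 − $129,285.63 = $124.85 of this check is subject → $124.85 × 0.001 = $0.12
OASDI: $651.54 × 0.0588 = $38.31
Dental insurance premium: $32.27
Total deductions = $37.33 + $68.18 + $21.50 + $17.81 + $5.67 + $0.12 + $38.31 + $32.27 = $221.19
Net pay = $651.54 − $221.19 = $430.35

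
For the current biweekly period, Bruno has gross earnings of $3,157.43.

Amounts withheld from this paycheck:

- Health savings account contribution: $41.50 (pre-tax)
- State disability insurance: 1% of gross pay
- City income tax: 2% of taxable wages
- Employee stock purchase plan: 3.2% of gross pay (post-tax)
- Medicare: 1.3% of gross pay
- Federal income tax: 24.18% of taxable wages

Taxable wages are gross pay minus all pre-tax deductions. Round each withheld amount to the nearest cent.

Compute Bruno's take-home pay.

Health savings account contribution: $41.50
Taxable wages = $3,157.43 − $41.50 = $3,115.93
City income tax: $3,115.93 × 0.02 = $62.32
Federal income tax: $3,115.93 × 0.2418 = $753.43
State disability insurance: $3,157.43 × 0.01 = $31.57
Medicare: $3,157.43 × 0.013 = $41.05
Employee stock purchase plan: $3,157.43 × 0.032 = $101.04
Total deductions = $41.50 + $62.32 + $753.43 + $31.57 + $41.05 + $101.04 = $1,030.91
Net pay = $3,157.43 − $1,030.91 = $2,126.52

$2,126.52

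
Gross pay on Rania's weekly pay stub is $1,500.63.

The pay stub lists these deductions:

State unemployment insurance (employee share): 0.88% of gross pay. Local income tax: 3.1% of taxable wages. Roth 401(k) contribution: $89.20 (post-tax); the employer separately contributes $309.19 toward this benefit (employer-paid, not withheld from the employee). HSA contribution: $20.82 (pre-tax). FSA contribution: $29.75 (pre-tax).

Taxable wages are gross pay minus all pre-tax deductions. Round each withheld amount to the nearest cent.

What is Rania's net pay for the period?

HSA contribution: $20.82
FSA contribution: $29.75
Pre-tax total = $20.82 + $29.75 = $50.57
Taxable wages = $1,500.63 − $50.57 = $1,450.06
Local income tax: $1,450.06 × 0.031 = $44.95
State unemployment insurance (employee share): $1,500.63 × 0.0088 = $13.21
Roth 401(k) contribution: $89.20
(Employer's $309.19 toward Roth 401(k) contribution is not withheld from the employee.)
Total deductions = $20.82 + $29.75 + $44.95 + $13.21 + $89.20 = $197.93
Net pay = $1,500.63 − $197.93 = $1,302.70

$1,302.70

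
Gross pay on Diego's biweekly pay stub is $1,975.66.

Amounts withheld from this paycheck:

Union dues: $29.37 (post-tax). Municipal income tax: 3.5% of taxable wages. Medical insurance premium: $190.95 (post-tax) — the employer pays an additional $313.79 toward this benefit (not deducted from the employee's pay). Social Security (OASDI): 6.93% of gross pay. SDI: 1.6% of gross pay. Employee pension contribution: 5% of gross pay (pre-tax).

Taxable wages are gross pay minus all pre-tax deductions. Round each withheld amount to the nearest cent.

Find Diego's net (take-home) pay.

Employee pension contribution: $1,975.66 × 0.05 = $98.78
Taxable wages = $1,975.66 − $98.78 = $1,876.88
Municipal income tax: $1,876.88 × 0.035 = $65.69
Social Security (OASDI): $1,975.66 × 0.0693 = $136.91
SDI: $1,975.66 × 0.016 = $31.61
Medical insurance premium: $190.95
Union dues: $29.37
(Employer's $313.79 toward medical insurance premium is not withheld from the employee.)
Total deductions = $98.78 + $65.69 + $136.91 + $31.61 + $190.95 + $29.37 = $553.31
Net pay = $1,975.66 − $553.31 = $1,422.35

$1,422.35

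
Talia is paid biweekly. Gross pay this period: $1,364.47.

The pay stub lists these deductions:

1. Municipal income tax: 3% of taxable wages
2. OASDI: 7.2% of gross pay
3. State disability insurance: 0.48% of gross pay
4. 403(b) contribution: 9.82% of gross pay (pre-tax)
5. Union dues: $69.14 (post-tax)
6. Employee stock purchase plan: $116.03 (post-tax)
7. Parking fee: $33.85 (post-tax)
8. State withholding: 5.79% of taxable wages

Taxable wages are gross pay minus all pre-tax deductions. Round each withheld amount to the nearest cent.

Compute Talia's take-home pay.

$798.52

403(b) contribution: $1,364.47 × 0.0982 = $133.99
Taxable wages = $1,364.47 − $133.99 = $1,230.48
State withholding: $1,230.48 × 0.0579 = $71.24
Municipal income tax: $1,230.48 × 0.03 = $36.91
State disability insurance: $1,364.47 × 0.0048 = $6.55
OASDI: $1,364.47 × 0.072 = $98.24
Parking fee: $33.85
Union dues: $69.14
Employee stock purchase plan: $116.03
Total deductions = $133.99 + $71.24 + $36.91 + $6.55 + $98.24 + $33.85 + $69.14 + $116.03 = $565.95
Net pay = $1,364.47 − $565.95 = $798.52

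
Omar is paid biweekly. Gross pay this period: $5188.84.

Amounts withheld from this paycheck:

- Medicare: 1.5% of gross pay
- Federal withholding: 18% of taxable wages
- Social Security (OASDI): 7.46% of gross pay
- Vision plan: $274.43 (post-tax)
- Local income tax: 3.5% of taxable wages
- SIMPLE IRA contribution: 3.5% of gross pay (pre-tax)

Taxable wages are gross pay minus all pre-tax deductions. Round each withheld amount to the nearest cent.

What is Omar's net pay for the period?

$3191.33

SIMPLE IRA contribution: $5188.84 × 0.035 = $181.61
Taxable wages = $5188.84 − $181.61 = $5007.23
Federal withholding: $5007.23 × 0.18 = $901.30
Local income tax: $5007.23 × 0.035 = $175.25
Social Security (OASDI): $5188.84 × 0.0746 = $387.09
Medicare: $5188.84 × 0.015 = $77.83
Vision plan: $274.43
Total deductions = $181.61 + $901.30 + $175.25 + $387.09 + $77.83 + $274.43 = $1997.51
Net pay = $5188.84 − $1997.51 = $3191.33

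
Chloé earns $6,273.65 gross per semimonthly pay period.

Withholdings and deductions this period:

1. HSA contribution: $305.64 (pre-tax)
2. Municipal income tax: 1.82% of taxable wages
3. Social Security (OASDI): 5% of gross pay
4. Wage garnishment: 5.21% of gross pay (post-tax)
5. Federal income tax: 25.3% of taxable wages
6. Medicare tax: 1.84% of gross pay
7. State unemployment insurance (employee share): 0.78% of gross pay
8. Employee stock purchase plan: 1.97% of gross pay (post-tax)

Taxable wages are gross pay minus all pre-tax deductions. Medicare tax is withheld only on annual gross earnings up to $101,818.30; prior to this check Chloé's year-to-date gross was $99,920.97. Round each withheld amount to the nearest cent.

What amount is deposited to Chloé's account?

$3,501.51

HSA contribution: $305.64
Taxable wages = $6,273.65 − $305.64 = $5,968.01
Federal income tax: $5,968.01 × 0.253 = $1,509.91
Municipal income tax: $5,968.01 × 0.0182 = $108.62
Social Security (OASDI): $6,273.65 × 0.05 = $313.68
State unemployment insurance (employee share): $6,273.65 × 0.0078 = $48.93
Medicare tax: only $101,818.30 − $99,920.97 = $1,897.33 of this check is subject → $1,897.33 × 0.0184 = $34.91
Wage garnishment: $6,273.65 × 0.0521 = $326.86
Employee stock purchase plan: $6,273.65 × 0.0197 = $123.59
Total deductions = $305.64 + $1,509.91 + $108.62 + $313.68 + $48.93 + $34.91 + $326.86 + $123.59 = $2,772.14
Net pay = $6,273.65 − $2,772.14 = $3,501.51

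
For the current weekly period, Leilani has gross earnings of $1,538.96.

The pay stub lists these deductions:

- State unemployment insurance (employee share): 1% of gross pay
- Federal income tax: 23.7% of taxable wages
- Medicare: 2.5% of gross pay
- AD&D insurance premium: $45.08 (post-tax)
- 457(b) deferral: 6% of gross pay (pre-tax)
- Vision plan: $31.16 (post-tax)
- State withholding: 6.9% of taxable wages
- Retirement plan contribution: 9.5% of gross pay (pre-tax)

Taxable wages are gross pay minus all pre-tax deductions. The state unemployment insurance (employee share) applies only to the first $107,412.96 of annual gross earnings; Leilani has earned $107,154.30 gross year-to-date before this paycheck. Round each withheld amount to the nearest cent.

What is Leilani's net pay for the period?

$785.19

Retirement plan contribution: $1,538.96 × 0.095 = $146.20
457(b) deferral: $1,538.96 × 0.06 = $92.34
Pre-tax total = $146.20 + $92.34 = $238.54
Taxable wages = $1,538.96 − $238.54 = $1,300.42
Federal income tax: $1,300.42 × 0.237 = $308.20
State withholding: $1,300.42 × 0.069 = $89.73
Medicare: $1,538.96 × 0.025 = $38.47
State unemployment insurance (employee share): only $107,412.96 − $107,154.30 = $258.66 of this check is subject → $258.66 × 0.01 = $2.59
AD&D insurance premium: $45.08
Vision plan: $31.16
Total deductions = $146.20 + $92.34 + $308.20 + $89.73 + $38.47 + $2.59 + $45.08 + $31.16 = $753.77
Net pay = $1,538.96 − $753.77 = $785.19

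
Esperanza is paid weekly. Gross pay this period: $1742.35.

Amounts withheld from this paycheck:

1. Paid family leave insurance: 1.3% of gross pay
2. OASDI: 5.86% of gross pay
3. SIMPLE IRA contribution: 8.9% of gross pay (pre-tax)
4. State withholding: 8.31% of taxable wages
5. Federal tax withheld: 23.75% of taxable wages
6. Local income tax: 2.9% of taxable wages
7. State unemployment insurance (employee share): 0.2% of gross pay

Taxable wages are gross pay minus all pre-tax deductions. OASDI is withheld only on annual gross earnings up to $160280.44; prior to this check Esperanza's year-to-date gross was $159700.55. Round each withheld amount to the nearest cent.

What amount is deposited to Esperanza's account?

$972.26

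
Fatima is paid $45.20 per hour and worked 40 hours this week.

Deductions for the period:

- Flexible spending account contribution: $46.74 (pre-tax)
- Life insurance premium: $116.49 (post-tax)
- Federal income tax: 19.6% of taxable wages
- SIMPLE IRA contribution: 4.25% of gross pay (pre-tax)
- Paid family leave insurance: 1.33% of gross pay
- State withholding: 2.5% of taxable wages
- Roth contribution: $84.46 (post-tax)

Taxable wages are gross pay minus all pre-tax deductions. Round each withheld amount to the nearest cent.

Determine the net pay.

$1087.16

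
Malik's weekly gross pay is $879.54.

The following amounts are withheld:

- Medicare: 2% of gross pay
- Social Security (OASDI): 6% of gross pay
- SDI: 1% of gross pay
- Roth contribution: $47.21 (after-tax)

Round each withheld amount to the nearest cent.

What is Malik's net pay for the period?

$753.17

Medicare: $879.54 × 0.02 = $17.59
Social Security (OASDI): $879.54 × 0.06 = $52.77
SDI: $879.54 × 0.01 = $8.80
Roth contribution: $47.21
Total deductions = $17.59 + $52.77 + $8.80 + $47.21 = $126.37
Net pay = $879.54 − $126.37 = $753.17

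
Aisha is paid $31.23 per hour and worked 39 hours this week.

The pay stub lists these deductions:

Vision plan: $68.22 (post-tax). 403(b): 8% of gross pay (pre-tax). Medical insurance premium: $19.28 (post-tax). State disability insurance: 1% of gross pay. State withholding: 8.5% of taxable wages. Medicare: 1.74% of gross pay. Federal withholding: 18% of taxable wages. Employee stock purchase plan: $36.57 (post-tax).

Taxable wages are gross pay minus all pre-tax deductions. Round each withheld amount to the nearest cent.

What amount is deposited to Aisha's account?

Gross pay: 39 × $31.23 = $1,217.97
403(b): $1,217.97 × 0.08 = $97.44
Taxable wages = $1,217.97 − $97.44 = $1,120.53
State withholding: $1,120.53 × 0.085 = $95.25
Federal withholding: $1,120.53 × 0.18 = $201.70
State disability insurance: $1,217.97 × 0.01 = $12.18
Medicare: $1,217.97 × 0.0174 = $21.19
Employee stock purchase plan: $36.57
Medical insurance premium: $19.28
Vision plan: $68.22
Total deductions = $97.44 + $95.25 + $201.70 + $12.18 + $21.19 + $36.57 + $19.28 + $68.22 = $551.83
Net pay = $1,217.97 − $551.83 = $666.14

$666.14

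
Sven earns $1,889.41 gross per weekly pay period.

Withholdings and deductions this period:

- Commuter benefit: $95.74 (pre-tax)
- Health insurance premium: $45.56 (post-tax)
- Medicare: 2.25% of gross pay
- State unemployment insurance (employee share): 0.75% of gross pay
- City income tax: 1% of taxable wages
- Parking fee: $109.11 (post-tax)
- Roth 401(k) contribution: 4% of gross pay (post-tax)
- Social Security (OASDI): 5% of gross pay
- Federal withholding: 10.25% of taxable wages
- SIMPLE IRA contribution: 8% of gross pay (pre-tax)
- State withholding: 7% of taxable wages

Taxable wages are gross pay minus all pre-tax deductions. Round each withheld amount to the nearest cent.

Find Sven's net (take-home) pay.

$961.35

Commuter benefit: $95.74
SIMPLE IRA contribution: $1,889.41 × 0.08 = $151.15
Pre-tax total = $95.74 + $151.15 = $246.89
Taxable wages = $1,889.41 − $246.89 = $1,642.52
City income tax: $1,642.52 × 0.01 = $16.43
Federal withholding: $1,642.52 × 0.1025 = $168.36
State withholding: $1,642.52 × 0.07 = $114.98
Social Security (OASDI): $1,889.41 × 0.05 = $94.47
Medicare: $1,889.41 × 0.0225 = $42.51
State unemployment insurance (employee share): $1,889.41 × 0.0075 = $14.17
Roth 401(k) contribution: $1,889.41 × 0.04 = $75.58
Parking fee: $109.11
Health insurance premium: $45.56
Total deductions = $95.74 + $151.15 + $16.43 + $168.36 + $114.98 + $94.47 + $42.51 + $14.17 + $75.58 + $109.11 + $45.56 = $928.06
Net pay = $1,889.41 − $928.06 = $961.35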